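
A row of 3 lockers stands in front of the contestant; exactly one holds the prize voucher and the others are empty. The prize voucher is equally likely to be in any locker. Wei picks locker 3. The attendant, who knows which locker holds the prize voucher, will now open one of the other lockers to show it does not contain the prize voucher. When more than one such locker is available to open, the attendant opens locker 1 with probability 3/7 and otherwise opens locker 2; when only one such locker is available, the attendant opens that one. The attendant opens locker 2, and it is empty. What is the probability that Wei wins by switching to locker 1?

7/11

Consider each possible location of the prize voucher in turn.
If it is in locker 1 (prior 1/3): only locker 2 is available, probability 1; weight (1/3)·1 = 1/3.
If it is in locker 2 (prior 1/3): the attendant opened locker 2, so this case is ruled out; weight (1/3)·0 = 0.
If it is in locker 3 (prior 1/3): locker 1 is available but not opened, probability 4/7; weight (1/3)·(4/7) = 4/21.
The weights sum to 11/21.
So P(the prize voucher in locker 1 | the attendant opened locker 2) = (1/3) / (11/21) = 7/11.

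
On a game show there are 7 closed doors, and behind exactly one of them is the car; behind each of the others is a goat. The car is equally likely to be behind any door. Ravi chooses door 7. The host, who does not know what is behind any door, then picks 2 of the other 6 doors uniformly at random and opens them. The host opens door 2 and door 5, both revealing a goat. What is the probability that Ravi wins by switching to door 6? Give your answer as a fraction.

Apply Bayes' rule, conditioning on where the car actually is.
If it is behind any of doors 1, 3, 4, 6, and 7 (prior 1/7 each): the host picks exactly this set with probability 1/15 regardless, and none is the prize; weight (1/7)·(1/15) = 1/105 each.
If it is behind either of doors 2 and 5 (prior 1/7 each): that door was opened and seen not to hold the prize — ruled out; weight (1/7)·0 = 0 each.
The weights sum to 1/21.
So P(the car behind door 6 | the host opened door 2 and door 5) = (1/105) / (1/21) = 1/5.

1/5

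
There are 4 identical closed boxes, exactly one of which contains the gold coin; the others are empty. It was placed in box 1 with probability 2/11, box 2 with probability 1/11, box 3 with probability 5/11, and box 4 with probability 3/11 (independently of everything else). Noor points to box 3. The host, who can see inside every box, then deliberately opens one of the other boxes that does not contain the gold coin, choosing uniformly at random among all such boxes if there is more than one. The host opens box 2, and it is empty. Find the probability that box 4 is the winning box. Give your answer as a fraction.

9/25

Condition on the true location of the gold coin.
If it is in box 1 (prior 2/11): the host has 2 equally likely choices, so probability 1/2; weight (2/11)·(1/2) = 1/11.
If it is in box 2 (prior 1/11): the host opened box 2, so this case is ruled out; weight (1/11)·0 = 0.
If it is in box 3 (prior 5/11): the host has 3 equally likely choices, so probability 1/3; weight (5/11)·(1/3) = 5/33.
If it is in box 4 (prior 3/11): the host has 2 equally likely choices, so probability 1/2; weight (3/11)·(1/2) = 3/22.
The weights sum to 25/66.
So P(the gold coin in box 4 | the host opened box 2) = (3/22) / (25/66) = 9/25.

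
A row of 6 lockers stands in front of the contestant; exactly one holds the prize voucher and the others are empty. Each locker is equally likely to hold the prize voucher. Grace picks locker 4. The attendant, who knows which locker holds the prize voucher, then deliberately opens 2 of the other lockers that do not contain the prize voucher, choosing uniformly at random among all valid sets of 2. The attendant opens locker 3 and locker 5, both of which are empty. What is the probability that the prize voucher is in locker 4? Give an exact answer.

Condition on the true location of the prize voucher.
If it is in any of lockers 1, 2, and 6 (prior 1/6 each): the attendant has 6 equally likely choices, so probability 1/6; weight (1/6)·(1/6) = 1/36 each.
If it is in either of lockers 3 and 5 (prior 1/6 each): that locker was opened and seen not to hold the prize — ruled out; weight (1/6)·0 = 0 each.
If it is in locker 4 (prior 1/6): the attendant has 10 equally likely choices, so probability 1/10; weight (1/6)·(1/10) = 1/60.
The weights sum to 1/10.
So P(the prize voucher in locker 4 | the attendant opened locker 3 and locker 5) = (1/60) / (1/10) = 1/6.

1/6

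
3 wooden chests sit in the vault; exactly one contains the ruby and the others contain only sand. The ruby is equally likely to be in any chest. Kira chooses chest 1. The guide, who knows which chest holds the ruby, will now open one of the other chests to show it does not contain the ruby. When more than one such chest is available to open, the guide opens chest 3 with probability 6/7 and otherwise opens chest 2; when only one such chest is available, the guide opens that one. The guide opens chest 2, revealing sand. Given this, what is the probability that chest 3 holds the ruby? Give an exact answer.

7/8

Condition on the true location of the ruby.
If it is in chest 1 (prior 1/3): chest 3 is available but not opened, probability 1/7; weight (1/3)·(1/7) = 1/21.
If it is in chest 2 (prior 1/3): the guide opened chest 2, so this case is ruled out; weight (1/3)·0 = 0.
If it is in chest 3 (prior 1/3): only chest 2 is available, probability 1; weight (1/3)·1 = 1/3.
The weights sum to 8/21.
So P(the ruby in chest 3 | the guide opened chest 2) = (1/3) / (8/21) = 7/8.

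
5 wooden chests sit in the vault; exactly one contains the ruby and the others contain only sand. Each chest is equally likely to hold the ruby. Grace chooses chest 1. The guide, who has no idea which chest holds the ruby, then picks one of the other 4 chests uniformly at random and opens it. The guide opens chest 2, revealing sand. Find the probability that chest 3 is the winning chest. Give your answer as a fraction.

1/4

Consider each possible location of the ruby in turn.
If it is in any of chests 1, 3, 4, and 5 (prior 1/5 each): the guide picks chest 2 with probability 1/4 regardless, and it is not the prize; weight (1/5)·(1/4) = 1/20 each.
If it is in chest 2 (prior 1/5): the guide opened chest 2, so this case is ruled out; weight (1/5)·0 = 0.
The weights sum to 1/5.
So P(the ruby in chest 3 | the guide opened chest 2) = (1/20) / (1/5) = 1/4.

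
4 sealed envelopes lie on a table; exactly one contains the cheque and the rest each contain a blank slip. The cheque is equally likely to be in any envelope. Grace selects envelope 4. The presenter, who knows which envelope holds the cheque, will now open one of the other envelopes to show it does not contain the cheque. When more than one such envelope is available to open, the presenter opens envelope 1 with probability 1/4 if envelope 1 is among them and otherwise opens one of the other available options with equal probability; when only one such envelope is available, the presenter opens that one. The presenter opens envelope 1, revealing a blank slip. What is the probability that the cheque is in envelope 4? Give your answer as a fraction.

Consider each possible location of the cheque in turn.
If it is in envelope 1 (prior 1/4): the presenter opened envelope 1, so this case is ruled out; weight (1/4)·0 = 0.
If it is in any of envelopes 2, 3, and 4 (prior 1/4 each): envelope 1 is available, opened with probability 1/4; weight (1/4)·(1/4) = 1/16 each.
The weights sum to 3/16.
So P(the cheque in envelope 4 | the presenter opened envelope 1) = (1/16) / (3/16) = 1/3.

1/3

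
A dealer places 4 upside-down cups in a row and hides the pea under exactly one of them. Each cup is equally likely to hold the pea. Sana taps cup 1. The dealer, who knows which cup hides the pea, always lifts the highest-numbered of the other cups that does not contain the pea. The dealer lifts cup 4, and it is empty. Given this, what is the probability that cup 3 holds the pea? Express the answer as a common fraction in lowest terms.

1/3

Condition on the true location of the pea.
If it is under any of cups 1, 2, and 3 (prior 1/4 each): cup 4 is the highest-numbered option available, probability 1; weight (1/4)·1 = 1/4 each.
If it is under cup 4 (prior 1/4): the dealer opened cup 4, so this case is ruled out; weight (1/4)·0 = 0.
The weights sum to 3/4.
So P(the pea under cup 3 | the dealer opened cup 4) = (1/4) / (3/4) = 1/3.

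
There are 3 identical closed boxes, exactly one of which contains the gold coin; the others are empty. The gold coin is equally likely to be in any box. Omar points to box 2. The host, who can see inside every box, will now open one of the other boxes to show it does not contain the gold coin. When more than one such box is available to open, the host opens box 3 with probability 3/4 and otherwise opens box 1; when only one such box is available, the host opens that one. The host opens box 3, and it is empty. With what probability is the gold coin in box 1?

Apply Bayes' rule, conditioning on where the gold coin actually is.
If it is in box 1 (prior 1/3): only box 3 is available, probability 1; weight (1/3)·1 = 1/3.
If it is in box 2 (prior 1/3): box 3 is available, opened with probability 3/4; weight (1/3)·(3/4) = 1/4.
If it is in box 3 (prior 1/3): the host opened box 3, so this case is ruled out; weight (1/3)·0 = 0.
The weights sum to 7/12.
So P(the gold coin in box 1 | the host opened box 3) = (1/3) / (7/12) = 4/7.

4/7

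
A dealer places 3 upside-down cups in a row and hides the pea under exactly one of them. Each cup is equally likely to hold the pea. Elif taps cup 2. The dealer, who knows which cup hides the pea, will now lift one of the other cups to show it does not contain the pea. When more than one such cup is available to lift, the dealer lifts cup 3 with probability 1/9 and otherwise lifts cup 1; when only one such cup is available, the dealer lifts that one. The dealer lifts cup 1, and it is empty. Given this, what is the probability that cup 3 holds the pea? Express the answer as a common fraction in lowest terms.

Apply Bayes' rule, conditioning on where the pea actually is.
If it is under cup 1 (prior 1/3): the dealer opened cup 1, so this case is ruled out; weight (1/3)·0 = 0.
If it is under cup 2 (prior 1/3): cup 3 is available but not opened, probability 8/9; weight (1/3)·(8/9) = 8/27.
If it is under cup 3 (prior 1/3): only cup 1 is available, probability 1; weight (1/3)·1 = 1/3.
The weights sum to 17/27.
So P(the pea under cup 3 | the dealer opened cup 1) = (1/3) / (17/27) = 9/17.

9/17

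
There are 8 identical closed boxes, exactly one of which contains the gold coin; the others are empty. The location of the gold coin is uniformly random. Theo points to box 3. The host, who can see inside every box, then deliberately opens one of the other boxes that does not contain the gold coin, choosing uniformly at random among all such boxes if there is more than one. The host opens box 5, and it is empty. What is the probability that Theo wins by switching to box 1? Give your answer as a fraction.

7/48

Consider each possible location of the gold coin in turn.
If it is in any of boxes 1, 2, 4, 6, 7, and 8 (prior 1/8 each): the host has 6 equally likely choices, so probability 1/6; weight (1/8)·(1/6) = 1/48 each.
If it is in box 3 (prior 1/8): the host has 7 equally likely choices, so probability 1/7; weight (1/8)·(1/7) = 1/56.
If it is in box 5 (prior 1/8): the host opened box 5, so this case is ruled out; weight (1/8)·0 = 0.
The weights sum to 1/7.
So P(the gold coin in box 1 | the host opened box 5) = (1/48) / (1/7) = 7/48.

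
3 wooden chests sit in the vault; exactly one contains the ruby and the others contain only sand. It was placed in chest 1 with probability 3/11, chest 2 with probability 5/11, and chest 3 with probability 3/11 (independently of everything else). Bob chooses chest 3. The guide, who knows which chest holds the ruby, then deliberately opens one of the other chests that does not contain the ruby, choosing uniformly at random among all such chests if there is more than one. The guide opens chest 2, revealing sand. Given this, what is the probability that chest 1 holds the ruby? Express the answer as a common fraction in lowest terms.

2/3

Consider each possible location of the ruby in turn.
If it is in chest 1 (prior 3/11): the guide has no choice, probability 1; weight (3/11)·1 = 3/11.
If it is in chest 2 (prior 5/11): the guide opened chest 2, so this case is ruled out; weight (5/11)·0 = 0.
If it is in chest 3 (prior 3/11): the guide has 2 equally likely choices, so probability 1/2; weight (3/11)·(1/2) = 3/22.
The weights sum to 9/22.
So P(the ruby in chest 1 | the guide opened chest 2) = (3/11) / (9/22) = 2/3.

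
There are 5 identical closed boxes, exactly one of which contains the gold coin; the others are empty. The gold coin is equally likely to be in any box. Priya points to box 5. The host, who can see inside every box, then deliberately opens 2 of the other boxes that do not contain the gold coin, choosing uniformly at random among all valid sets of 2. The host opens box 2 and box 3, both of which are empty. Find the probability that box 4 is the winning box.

2/5

Condition on the true location of the gold coin.
If it is in either of boxes 1 and 4 (prior 1/5 each): the host has 3 equally likely choices, so probability 1/3; weight (1/5)·(1/3) = 1/15 each.
If it is in either of boxes 2 and 3 (prior 1/5 each): that box was opened and seen not to hold the prize — ruled out; weight (1/5)·0 = 0 each.
If it is in box 5 (prior 1/5): the host has 6 equally likely choices, so probability 1/6; weight (1/5)·(1/6) = 1/30.
The weights sum to 1/6.
So P(the gold coin in box 4 | the host opened box 2 and box 3) = (1/15) / (1/6) = 2/5.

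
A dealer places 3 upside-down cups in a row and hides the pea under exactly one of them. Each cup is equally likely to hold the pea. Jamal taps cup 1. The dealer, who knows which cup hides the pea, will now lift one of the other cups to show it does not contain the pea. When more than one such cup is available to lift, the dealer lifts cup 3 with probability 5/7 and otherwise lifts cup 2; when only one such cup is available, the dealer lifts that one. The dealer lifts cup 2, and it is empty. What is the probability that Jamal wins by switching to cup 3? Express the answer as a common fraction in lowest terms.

Apply Bayes' rule, conditioning on where the pea actually is.
If it is under cup 1 (prior 1/3): cup 3 is available but not opened, probability 2/7; weight (1/3)·(2/7) = 2/21.
If it is under cup 2 (prior 1/3): the dealer opened cup 2, so this case is ruled out; weight (1/3)·0 = 0.
If it is under cup 3 (prior 1/3): only cup 2 is available, probability 1; weight (1/3)·1 = 1/3.
The weights sum to 3/7.
So P(the pea under cup 3 | the dealer opened cup 2) = (1/3) / (3/7) = 7/9.

7/9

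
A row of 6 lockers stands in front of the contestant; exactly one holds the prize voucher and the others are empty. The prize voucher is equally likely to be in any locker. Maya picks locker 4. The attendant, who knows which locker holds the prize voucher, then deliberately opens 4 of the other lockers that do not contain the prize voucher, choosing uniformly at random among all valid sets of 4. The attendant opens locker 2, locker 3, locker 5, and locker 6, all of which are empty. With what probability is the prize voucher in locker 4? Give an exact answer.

Consider each possible location of the prize voucher in turn.
If it is in locker 1 (prior 1/6): the attendant has no choice, probability 1; weight (1/6)·1 = 1/6.
If it is in any of lockers 2, 3, 5, and 6 (prior 1/6 each): that locker was opened and seen not to hold the prize — ruled out; weight (1/6)·0 = 0 each.
If it is in locker 4 (prior 1/6): the attendant has 5 equally likely choices, so probability 1/5; weight (1/6)·(1/5) = 1/30.
The weights sum to 1/5.
So P(the prize voucher in locker 4 | the attendant opened locker 2, locker 3, locker 5, and locker 6) = (1/30) / (1/5) = 1/6.

1/6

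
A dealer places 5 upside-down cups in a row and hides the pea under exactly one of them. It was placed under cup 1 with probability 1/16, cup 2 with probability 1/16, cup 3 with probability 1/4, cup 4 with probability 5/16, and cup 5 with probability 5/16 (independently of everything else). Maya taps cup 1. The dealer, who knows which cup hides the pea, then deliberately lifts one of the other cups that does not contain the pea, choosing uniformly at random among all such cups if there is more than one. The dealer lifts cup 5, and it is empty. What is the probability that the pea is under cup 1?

3/43

Condition on the true location of the pea.
If it is under cup 1 (prior 1/16): the dealer has 4 equally likely choices, so probability 1/4; weight (1/16)·(1/4) = 1/64.
If it is under cup 2 (prior 1/16): the dealer has 3 equally likely choices, so probability 1/3; weight (1/16)·(1/3) = 1/48.
If it is under cup 3 (prior 1/4): the dealer has 3 equally likely choices, so probability 1/3; weight (1/4)·(1/3) = 1/12.
If it is under cup 4 (prior 5/16): the dealer has 3 equally likely choices, so probability 1/3; weight (5/16)·(1/3) = 5/48.
If it is under cup 5 (prior 5/16): the dealer opened cup 5, so this case is ruled out; weight (5/16)·0 = 0.
The weights sum to 43/192.
So P(the pea under cup 1 | the dealer opened cup 5) = (1/64) / (43/192) = 3/43.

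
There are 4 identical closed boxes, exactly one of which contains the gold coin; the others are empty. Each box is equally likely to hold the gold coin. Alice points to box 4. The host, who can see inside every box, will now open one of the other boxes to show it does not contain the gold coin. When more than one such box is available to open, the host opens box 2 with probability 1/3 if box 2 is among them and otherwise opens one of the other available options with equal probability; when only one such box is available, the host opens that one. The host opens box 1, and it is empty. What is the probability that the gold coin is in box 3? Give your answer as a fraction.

Condition on the true location of the gold coin.
If it is in box 1 (prior 1/4): the host opened box 1, so this case is ruled out; weight (1/4)·0 = 0.
If it is in box 2 (prior 1/4): box 2 holds the prize so is unavailable; the host chooses uniformly among the 2 others, probability 1/2; weight (1/4)·(1/2) = 1/8.
If it is in box 3 (prior 1/4): box 2 is available but not opened, probability 2/3; weight (1/4)·(2/3) = 1/6.
If it is in box 4 (prior 1/4): box 2 is available but not opened; box 1 gets probability (1 − 1/3)/2 = 1/3; weight (1/4)·(1/3) = 1/12.
The weights sum to 3/8.
So P(the gold coin in box 3 | the host opened box 1) = (1/6) / (3/8) = 4/9.

4/9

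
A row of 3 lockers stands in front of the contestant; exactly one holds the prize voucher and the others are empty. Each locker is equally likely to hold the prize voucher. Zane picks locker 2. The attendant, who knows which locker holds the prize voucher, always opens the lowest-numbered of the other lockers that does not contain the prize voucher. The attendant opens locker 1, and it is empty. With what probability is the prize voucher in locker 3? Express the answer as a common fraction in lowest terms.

1/2

Condition on the true location of the prize voucher.
If it is in locker 1 (prior 1/3): the attendant opened locker 1, so this case is ruled out; weight (1/3)·0 = 0.
If it is in either of lockers 2 and 3 (prior 1/3 each): locker 1 is the lowest-numbered option available, probability 1; weight (1/3)·1 = 1/3 each.
The weights sum to 2/3.
So P(the prize voucher in locker 3 | the attendant opened locker 1) = (1/3) / (2/3) = 1/2.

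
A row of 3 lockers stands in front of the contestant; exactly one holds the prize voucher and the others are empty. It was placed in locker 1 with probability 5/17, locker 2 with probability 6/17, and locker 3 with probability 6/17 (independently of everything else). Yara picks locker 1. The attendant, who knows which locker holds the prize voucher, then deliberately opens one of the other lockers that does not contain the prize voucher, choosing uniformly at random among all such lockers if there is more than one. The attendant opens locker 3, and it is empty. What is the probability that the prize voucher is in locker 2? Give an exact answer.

12/17

Consider each possible location of the prize voucher in turn.
If it is in locker 1 (prior 5/17): the attendant has 2 equally likely choices, so probability 1/2; weight (5/17)·(1/2) = 5/34.
If it is in locker 2 (prior 6/17): the attendant has no choice, probability 1; weight (6/17)·1 = 6/17.
If it is in locker 3 (prior 6/17): the attendant opened locker 3, so this case is ruled out; weight (6/17)·0 = 0.
The weights sum to 1/2.
So P(the prize voucher in locker 2 | the attendant opened locker 3) = (6/17) / (1/2) = 12/17.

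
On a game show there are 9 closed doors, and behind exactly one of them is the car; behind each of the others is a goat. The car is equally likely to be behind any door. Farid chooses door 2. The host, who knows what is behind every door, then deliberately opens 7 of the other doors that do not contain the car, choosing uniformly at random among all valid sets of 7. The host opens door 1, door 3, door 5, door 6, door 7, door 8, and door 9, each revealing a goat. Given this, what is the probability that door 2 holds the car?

1/9

Condition on the true location of the car.
If it is behind any of doors 1, 3, 5, 6, 7, 8, and 9 (prior 1/9 each): that door was opened and seen not to hold the prize — ruled out; weight (1/9)·0 = 0 each.
If it is behind door 2 (prior 1/9): the host has 8 equally likely choices, so probability 1/8; weight (1/9)·(1/8) = 1/72.
If it is behind door 4 (prior 1/9): the host has no choice, probability 1; weight (1/9)·1 = 1/9.
The weights sum to 1/8.
So P(the car behind door 2 | the host opened door 1, door 3, door 5, door 6, door 7, door 8, and door 9) = (1/72) / (1/8) = 1/9.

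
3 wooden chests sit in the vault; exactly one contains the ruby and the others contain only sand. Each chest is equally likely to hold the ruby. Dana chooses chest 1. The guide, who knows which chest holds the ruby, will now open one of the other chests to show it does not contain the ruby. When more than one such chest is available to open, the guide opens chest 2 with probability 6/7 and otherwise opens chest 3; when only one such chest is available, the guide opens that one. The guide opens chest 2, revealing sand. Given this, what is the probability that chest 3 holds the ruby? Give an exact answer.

Apply Bayes' rule, conditioning on where the ruby actually is.
If it is in chest 1 (prior 1/3): chest 2 is available, opened with probability 6/7; weight (1/3)·(6/7) = 2/7.
If it is in chest 2 (prior 1/3): the guide opened chest 2, so this case is ruled out; weight (1/3)·0 = 0.
If it is in chest 3 (prior 1/3): only chest 2 is available, probability 1; weight (1/3)·1 = 1/3.
The weights sum to 13/21.
So P(the ruby in chest 3 | the guide opened chest 2) = (1/3) / (13/21) = 7/13.

7/13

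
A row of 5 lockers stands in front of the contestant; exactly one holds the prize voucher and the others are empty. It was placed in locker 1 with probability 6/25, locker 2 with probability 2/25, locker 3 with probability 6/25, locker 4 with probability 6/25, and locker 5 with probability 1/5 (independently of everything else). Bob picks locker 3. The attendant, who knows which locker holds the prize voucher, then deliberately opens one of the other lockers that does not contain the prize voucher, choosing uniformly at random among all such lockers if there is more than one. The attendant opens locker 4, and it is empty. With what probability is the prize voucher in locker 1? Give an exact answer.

12/35

Condition on the true location of the prize voucher.
If it is in locker 1 (prior 6/25): the attendant has 3 equally likely choices, so probability 1/3; weight (6/25)·(1/3) = 2/25.
If it is in locker 2 (prior 2/25): the attendant has 3 equally likely choices, so probability 1/3; weight (2/25)·(1/3) = 2/75.
If it is in locker 3 (prior 6/25): the attendant has 4 equally likely choices, so probability 1/4; weight (6/25)·(1/4) = 3/50.
If it is in locker 4 (prior 6/25): the attendant opened locker 4, so this case is ruled out; weight (6/25)·0 = 0.
If it is in locker 5 (prior 1/5): the attendant has 3 equally likely choices, so probability 1/3; weight (1/5)·(1/3) = 1/15.
The weights sum to 7/30.
So P(the prize voucher in locker 1 | the attendant opened locker 4) = (2/25) / (7/30) = 12/35.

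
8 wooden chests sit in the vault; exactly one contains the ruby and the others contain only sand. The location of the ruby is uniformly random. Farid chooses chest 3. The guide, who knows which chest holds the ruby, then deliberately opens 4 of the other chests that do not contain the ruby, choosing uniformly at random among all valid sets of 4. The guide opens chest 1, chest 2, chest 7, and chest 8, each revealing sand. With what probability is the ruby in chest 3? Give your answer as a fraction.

1/8

Apply Bayes' rule, conditioning on where the ruby actually is.
If it is in any of chests 1, 2, 7, and 8 (prior 1/8 each): that chest was opened and seen not to hold the prize — ruled out; weight (1/8)·0 = 0 each.
If it is in chest 3 (prior 1/8): the guide has 35 equally likely choices, so probability 1/35; weight (1/8)·(1/35) = 1/280.
If it is in any of chests 4, 5, and 6 (prior 1/8 each): the guide has 15 equally likely choices, so probability 1/15; weight (1/8)·(1/15) = 1/120 each.
The weights sum to 1/35.
So P(the ruby in chest 3 | the guide opened chest 1, chest 2, chest 7, and chest 8) = (1/280) / (1/35) = 1/8.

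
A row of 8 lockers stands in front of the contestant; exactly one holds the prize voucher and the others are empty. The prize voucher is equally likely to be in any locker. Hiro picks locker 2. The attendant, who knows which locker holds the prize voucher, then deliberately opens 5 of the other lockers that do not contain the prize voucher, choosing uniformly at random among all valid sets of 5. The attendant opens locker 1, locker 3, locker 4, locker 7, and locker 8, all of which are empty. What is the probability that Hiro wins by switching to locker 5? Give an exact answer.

Apply Bayes' rule, conditioning on where the prize voucher actually is.
If it is in any of lockers 1, 3, 4, 7, and 8 (prior 1/8 each): that locker was opened and seen not to hold the prize — ruled out; weight (1/8)·0 = 0 each.
If it is in locker 2 (prior 1/8): the attendant has 21 equally likely choices, so probability 1/21; weight (1/8)·(1/21) = 1/168.
If it is in either of lockers 5 and 6 (prior 1/8 each): the attendant has 6 equally likely choices, so probability 1/6; weight (1/8)·(1/6) = 1/48 each.
The weights sum to 1/21.
So P(the prize voucher in locker 5 | the attendant opened locker 1, locker 3, locker 4, locker 7, and locker 8) = (1/48) / (1/21) = 7/16.

7/16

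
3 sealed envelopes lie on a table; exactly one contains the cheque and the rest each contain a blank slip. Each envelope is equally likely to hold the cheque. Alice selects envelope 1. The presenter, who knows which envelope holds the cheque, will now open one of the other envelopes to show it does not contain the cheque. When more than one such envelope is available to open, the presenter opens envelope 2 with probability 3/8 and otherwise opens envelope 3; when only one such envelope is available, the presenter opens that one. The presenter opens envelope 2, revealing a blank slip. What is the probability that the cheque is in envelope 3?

8/11

Condition on the true location of the cheque.
If it is in envelope 1 (prior 1/3): envelope 2 is available, opened with probability 3/8; weight (1/3)·(3/8) = 1/8.
If it is in envelope 2 (prior 1/3): the presenter opened envelope 2, so this case is ruled out; weight (1/3)·0 = 0.
If it is in envelope 3 (prior 1/3): only envelope 2 is available, probability 1; weight (1/3)·1 = 1/3.
The weights sum to 11/24.
So P(the cheque in envelope 3 | the presenter opened envelope 2) = (1/3) / (11/24) = 8/11.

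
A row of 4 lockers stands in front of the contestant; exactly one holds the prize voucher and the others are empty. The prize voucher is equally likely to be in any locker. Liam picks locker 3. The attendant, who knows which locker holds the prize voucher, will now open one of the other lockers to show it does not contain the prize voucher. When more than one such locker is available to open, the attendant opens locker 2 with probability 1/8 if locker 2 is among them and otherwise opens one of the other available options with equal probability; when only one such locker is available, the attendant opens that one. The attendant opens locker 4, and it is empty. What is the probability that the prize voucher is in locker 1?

Consider each possible location of the prize voucher in turn.
If it is in locker 1 (prior 1/4): locker 2 is available but not opened, probability 7/8; weight (1/4)·(7/8) = 7/32.
If it is in locker 2 (prior 1/4): locker 2 holds the prize so is unavailable; the attendant chooses uniformly among the 2 others, probability 1/2; weight (1/4)·(1/2) = 1/8.
If it is in locker 3 (prior 1/4): locker 2 is available but not opened; locker 4 gets probability (1 − 1/8)/2 = 7/16; weight (1/4)·(7/16) = 7/64.
If it is in locker 4 (prior 1/4): the attendant opened locker 4, so this case is ruled out; weight (1/4)·0 = 0.
The weights sum to 29/64.
So P(the prize voucher in locker 1 | the attendant opened locker 4) = (7/32) / (29/64) = 14/29.

14/29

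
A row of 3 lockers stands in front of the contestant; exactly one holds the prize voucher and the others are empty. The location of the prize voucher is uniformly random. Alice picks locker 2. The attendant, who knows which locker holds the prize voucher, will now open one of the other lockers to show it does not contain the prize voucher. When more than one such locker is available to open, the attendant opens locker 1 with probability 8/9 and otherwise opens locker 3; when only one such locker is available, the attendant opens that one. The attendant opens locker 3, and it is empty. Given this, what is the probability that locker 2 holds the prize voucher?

Condition on the true location of the prize voucher.
If it is in locker 1 (prior 1/3): only locker 3 is available, probability 1; weight (1/3)·1 = 1/3.
If it is in locker 2 (prior 1/3): locker 1 is available but not opened, probability 1/9; weight (1/3)·(1/9) = 1/27.
If it is in locker 3 (prior 1/3): the attendant opened locker 3, so this case is ruled out; weight (1/3)·0 = 0.
The weights sum to 10/27.
So P(the prize voucher in locker 2 | the attendant opened locker 3) = (1/27) / (10/27) = 1/10.

1/10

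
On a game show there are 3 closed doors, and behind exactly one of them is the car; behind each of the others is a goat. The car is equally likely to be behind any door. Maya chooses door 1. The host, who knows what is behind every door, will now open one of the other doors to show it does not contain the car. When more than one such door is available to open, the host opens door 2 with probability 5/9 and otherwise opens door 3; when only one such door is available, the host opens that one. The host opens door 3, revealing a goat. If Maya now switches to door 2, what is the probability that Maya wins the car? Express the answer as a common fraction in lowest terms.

9/13

Consider each possible location of the car in turn.
If it is behind door 1 (prior 1/3): door 2 is available but not opened, probability 4/9; weight (1/3)·(4/9) = 4/27.
If it is behind door 2 (prior 1/3): only door 3 is available, probability 1; weight (1/3)·1 = 1/3.
If it is behind door 3 (prior 1/3): the host opened door 3, so this case is ruled out; weight (1/3)·0 = 0.
The weights sum to 13/27.
So P(the car behind door 2 | the host opened door 3) = (1/3) / (13/27) = 9/13.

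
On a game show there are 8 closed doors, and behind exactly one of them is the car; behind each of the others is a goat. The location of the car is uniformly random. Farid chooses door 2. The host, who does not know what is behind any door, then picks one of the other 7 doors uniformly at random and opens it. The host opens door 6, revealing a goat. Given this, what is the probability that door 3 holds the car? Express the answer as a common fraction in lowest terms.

1/7

Because the host chose which door to open without knowing where the car is, the choice is independent of the prize location. Learning that door 6 does not hold the car simply rules out that one location and leaves the remaining 7 doors still equally likely by symmetry.
So P(the car behind door 3) = 1/7.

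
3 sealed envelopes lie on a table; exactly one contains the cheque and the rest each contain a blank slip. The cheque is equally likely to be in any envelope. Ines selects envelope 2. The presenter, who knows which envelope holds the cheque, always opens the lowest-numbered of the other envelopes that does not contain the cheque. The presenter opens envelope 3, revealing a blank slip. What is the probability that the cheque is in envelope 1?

Condition on the true location of the cheque.
If it is in envelope 1 (prior 1/3): envelope 3 is the lowest-numbered option available, probability 1; weight (1/3)·1 = 1/3.
If it is in envelope 2 (prior 1/3): the presenter would have opened envelope 1 instead, probability 0; weight (1/3)·0 = 0.
If it is in envelope 3 (prior 1/3): the presenter opened envelope 3, so this case is ruled out; weight (1/3)·0 = 0.
The weights sum to 1/3.
So P(the cheque in envelope 1 | the presenter opened envelope 3) = (1/3) / (1/3) = 1.

1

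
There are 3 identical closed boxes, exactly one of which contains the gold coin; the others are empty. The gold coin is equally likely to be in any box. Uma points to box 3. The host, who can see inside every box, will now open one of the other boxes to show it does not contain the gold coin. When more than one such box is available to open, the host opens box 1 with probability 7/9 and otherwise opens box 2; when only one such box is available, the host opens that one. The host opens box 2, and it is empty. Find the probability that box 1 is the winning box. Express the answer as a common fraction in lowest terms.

Consider each possible location of the gold coin in turn.
If it is in box 1 (prior 1/3): only box 2 is available, probability 1; weight (1/3)·1 = 1/3.
If it is in box 2 (prior 1/3): the host opened box 2, so this case is ruled out; weight (1/3)·0 = 0.
If it is in box 3 (prior 1/3): box 1 is available but not opened, probability 2/9; weight (1/3)·(2/9) = 2/27.
The weights sum to 11/27.
So P(the gold coin in box 1 | the host opened box 2) = (1/3) / (11/27) = 9/11.

9/11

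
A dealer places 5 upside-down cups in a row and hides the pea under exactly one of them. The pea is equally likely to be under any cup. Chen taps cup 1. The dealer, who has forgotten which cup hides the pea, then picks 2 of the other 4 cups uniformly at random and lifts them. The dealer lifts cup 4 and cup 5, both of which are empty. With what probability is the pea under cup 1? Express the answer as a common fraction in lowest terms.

1/3

Condition on the true location of the pea.
If it is under any of cups 1, 2, and 3 (prior 1/5 each): the dealer picks exactly this set with probability 1/6 regardless, and none is the prize; weight (1/5)·(1/6) = 1/30 each.
If it is under either of cups 4 and 5 (prior 1/5 each): that cup was opened and seen not to hold the prize — ruled out; weight (1/5)·0 = 0 each.
The weights sum to 1/10.
So P(the pea under cup 1 | the dealer opened cup 4 and cup 5) = (1/30) / (1/10) = 1/3.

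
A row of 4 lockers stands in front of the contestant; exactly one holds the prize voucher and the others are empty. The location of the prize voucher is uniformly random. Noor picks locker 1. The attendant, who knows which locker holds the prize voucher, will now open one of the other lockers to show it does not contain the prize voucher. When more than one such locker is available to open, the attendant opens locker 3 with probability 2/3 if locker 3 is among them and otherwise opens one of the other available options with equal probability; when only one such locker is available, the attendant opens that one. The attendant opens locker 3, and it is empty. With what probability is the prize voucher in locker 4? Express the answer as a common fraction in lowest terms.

Condition on the true location of the prize voucher.
If it is in any of lockers 1, 2, and 4 (prior 1/4 each): locker 3 is available, opened with probability 2/3; weight (1/4)·(2/3) = 1/6 each.
If it is in locker 3 (prior 1/4): the attendant opened locker 3, so this case is ruled out; weight (1/4)·0 = 0.
The weights sum to 1/2.
So P(the prize voucher in locker 4 | the attendant opened locker 3) = (1/6) / (1/2) = 1/3.

1/3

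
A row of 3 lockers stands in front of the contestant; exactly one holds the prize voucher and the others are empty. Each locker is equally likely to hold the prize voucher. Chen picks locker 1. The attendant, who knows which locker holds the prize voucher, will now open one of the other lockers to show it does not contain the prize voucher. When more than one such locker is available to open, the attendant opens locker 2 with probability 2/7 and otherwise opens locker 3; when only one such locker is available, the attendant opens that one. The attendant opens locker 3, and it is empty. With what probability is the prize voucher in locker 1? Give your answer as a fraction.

Apply Bayes' rule, conditioning on where the prize voucher actually is.
If it is in locker 1 (prior 1/3): locker 2 is available but not opened, probability 5/7; weight (1/3)·(5/7) = 5/21.
If it is in locker 2 (prior 1/3): only locker 3 is available, probability 1; weight (1/3)·1 = 1/3.
If it is in locker 3 (prior 1/3): the attendant opened locker 3, so this case is ruled out; weight (1/3)·0 = 0.
The weights sum to 4/7.
So P(the prize voucher in locker 1 | the attendant opened locker 3) = (5/21) / (4/7) = 5/12.

5/12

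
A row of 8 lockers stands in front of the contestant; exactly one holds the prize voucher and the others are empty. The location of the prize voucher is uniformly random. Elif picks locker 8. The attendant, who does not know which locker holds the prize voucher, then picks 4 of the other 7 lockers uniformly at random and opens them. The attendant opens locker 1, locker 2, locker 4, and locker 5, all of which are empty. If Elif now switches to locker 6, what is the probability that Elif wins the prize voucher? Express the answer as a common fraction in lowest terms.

Condition on the true location of the prize voucher.
If it is in any of lockers 1, 2, 4, and 5 (prior 1/8 each): that locker was opened and seen not to hold the prize — ruled out; weight (1/8)·0 = 0 each.
If it is in any of lockers 3, 6, 7, and 8 (prior 1/8 each): the attendant picks exactly this set with probability 1/35 regardless, and none is the prize; weight (1/8)·(1/35) = 1/280 each.
The weights sum to 1/70.
So P(the prize voucher in locker 6 | the attendant opened locker 1, locker 2, locker 4, and locker 5) = (1/280) / (1/70) = 1/4.

1/4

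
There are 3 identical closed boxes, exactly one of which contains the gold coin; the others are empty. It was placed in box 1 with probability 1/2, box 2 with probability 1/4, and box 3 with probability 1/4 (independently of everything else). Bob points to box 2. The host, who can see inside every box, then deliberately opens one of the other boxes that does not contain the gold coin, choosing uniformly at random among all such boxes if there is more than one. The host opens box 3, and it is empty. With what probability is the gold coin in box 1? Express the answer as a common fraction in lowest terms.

Apply Bayes' rule, conditioning on where the gold coin actually is.
If it is in box 1 (prior 1/2): the host has no choice, probability 1; weight (1/2)·1 = 1/2.
If it is in box 2 (prior 1/4): the host has 2 equally likely choices, so probability 1/2; weight (1/4)·(1/2) = 1/8.
If it is in box 3 (prior 1/4): the host opened box 3, so this case is ruled out; weight (1/4)·0 = 0.
The weights sum to 5/8.
So P(the gold coin in box 1 | the host opened box 3) = (1/2) / (5/8) = 4/5.

4/5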